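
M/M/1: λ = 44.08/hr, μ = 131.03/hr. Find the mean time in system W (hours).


W = 1/(μ−λ) = 1/(131.03 − 44.08) = 1/86.95 = 0.01150 hr

Final: 0.01150 hr


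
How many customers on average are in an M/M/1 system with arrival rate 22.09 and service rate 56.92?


ρ = λ/μ = 22.09/56.92 = 0.3881
L = ρ/(1−ρ) = 0.3881/(1 − 0.3881) = 0.3881/0.6119 = 0.6342

Final: 0.6342


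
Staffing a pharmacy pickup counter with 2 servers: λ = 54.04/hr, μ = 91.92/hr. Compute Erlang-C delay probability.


a = λ/μ = 0.5879; ρ = a/2 = 0.2940
P₀ = 0.545653 (from M/M/c formula)
C(c,a) = [a^c/(c!(1−ρ))]·P₀ = [0.34563/(2·0.7060)]·0.545653
= 0.24476·0.545653 = 0.133556

Final: 0.133556


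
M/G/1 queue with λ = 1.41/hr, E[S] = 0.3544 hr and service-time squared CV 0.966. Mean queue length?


ρ = λ·E[S] = 1.41·0.3544 = 0.4997
Lq = ρ²(1+C_s²)/(2(1−ρ)) = 0.2497·(1+0.966)/(2·0.5003)
= 0.2497·1.9660/1.0006 = 0.49063

Final: 0.49063


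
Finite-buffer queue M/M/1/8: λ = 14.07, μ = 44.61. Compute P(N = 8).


ρ = λ/μ = 14.07/44.61 = 0.3154
P_K = (1−ρ)ρ^K/(1−ρ^(K+1)) = (0.6846·0.00009793)/(1 − 0.00003089)
= 0.00006704/0.999969 = 0.00006704

Final: 0.00006704


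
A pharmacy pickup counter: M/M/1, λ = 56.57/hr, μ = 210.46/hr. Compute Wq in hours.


ρ = 56.57/210.46 = 0.2688
Wq = ρ/(μ−λ) = 0.2688/(210.46 − 56.57) = 0.2688/153.89 = 0.001747 hr

Final: 0.001747 hr


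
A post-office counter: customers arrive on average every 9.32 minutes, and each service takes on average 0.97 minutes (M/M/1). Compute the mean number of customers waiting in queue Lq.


λ = 60/9.32 = 6.4378 /hr
μ = 60/0.97 = 61.8557 /hr
ρ = λ/μ = 6.4378/61.8557 = 0.1041
Lq = ρ²/(1−ρ) = 0.01083/0.8959 = 0.01209

Final: 0.01209


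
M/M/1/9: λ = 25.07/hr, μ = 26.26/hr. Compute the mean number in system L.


ρ = 25.07/26.26 = 0.9547
L = ρ[1 − (K+1)ρ^K + Kρ^(K+1)] / [(1−ρ)(1−ρ^(K+1))]
Numerator: 0.9547·(1 − 10·0.658774 + 9·0.628921) = 0.069261
Denominator: (0.04532)·(0.371079) = 0.016816
L = 0.069261/0.016816 = 4.1188

Final: 4.1188


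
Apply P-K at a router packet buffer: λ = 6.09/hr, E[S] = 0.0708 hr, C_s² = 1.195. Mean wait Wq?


ρ = λ·E[S] = 6.09·0.0708 = 0.4312
E[S²] = E[S]²(1+C_s²) = 0.0708²·(1+1.195) = 0.011003
Wq = λ·E[S²]/(2(1−ρ)) = 6.09·0.011003/(2·0.5688) = 0.05890 hr

Final: 0.05890 hr


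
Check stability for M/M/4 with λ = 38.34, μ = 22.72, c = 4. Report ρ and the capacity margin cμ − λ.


Total capacity cμ = 4·22.72 = 90.88/hr
ρ = λ/(cμ) = 38.34/90.88 = 0.4219
Stable ⇔ ρ < 1: YES
Spare capacity = cμ − λ = 90.88 − 38.34 = 52.54/hr

Final: ρ = 0.4219; stable; margin = 52.54/hr


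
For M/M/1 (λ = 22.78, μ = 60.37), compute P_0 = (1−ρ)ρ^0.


ρ = 22.78/60.37 = 0.3773
P_n = (1−ρ)·ρ^n = (1 − 0.3773)·0.3773^0 = 0.6227·1.000000 = 0.622660

Final: 0.622660


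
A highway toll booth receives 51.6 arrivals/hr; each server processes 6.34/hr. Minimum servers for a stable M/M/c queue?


Stability requires cμ > λ ⇔ c > λ/μ.
λ/μ = 51.6/6.34 = 8.1388
Minimum integer c = ⌊8.1388⌋ + 1 = 9
Check: 9·6.34 = 57.06 > 51.6, while 8·6.34 = 50.72 ≤ 51.6

Final: 9 servers


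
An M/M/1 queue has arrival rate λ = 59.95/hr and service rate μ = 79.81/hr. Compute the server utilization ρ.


ρ = λ/μ = 59.95/79.81 = 0.7512

Final: 0.7512


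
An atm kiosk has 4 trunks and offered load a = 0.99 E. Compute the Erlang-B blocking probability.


B(c,a) = (a^c/c!) / Σ_{k=0}^{c} a^k/k!
a^4/4! = 0.040025
Σ terms (k=0..4): 1.00000 + 0.99000 + 0.49005 + 0.16172 + 0.04002 = 2.681791
B = 0.040025/2.681791 = 0.014925

Final: 0.014925


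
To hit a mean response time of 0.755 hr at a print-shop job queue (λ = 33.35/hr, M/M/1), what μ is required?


W = 1/(μ−λ) ⇒ μ − λ = 1/W = 1/0.755 = 1.3245
μ = λ + 1/W = 33.35 + 1.3245 = 34.6745 per hr

Final: 34.6745 /hr


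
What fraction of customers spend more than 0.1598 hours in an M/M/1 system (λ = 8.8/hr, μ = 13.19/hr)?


W ~ Exponential(μ−λ) for M/M/1.
μ − λ = 13.19 − 8.8 = 4.3900
P(W > t) = e^{−(μ−λ)t} = e^{−0.7015} = 0.495830

Final: 0.495830


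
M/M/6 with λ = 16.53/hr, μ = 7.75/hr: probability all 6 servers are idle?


a = λ/μ = 16.53/7.75 = 2.1329; ρ = a/c = 0.3555
Σ_{k=0}^{5} a^k/k! (terms k=0..5) = 1.00000 + 2.13290 + 2.27464 + 1.61719 + 0.86233 + 0.36785 = 8.25492
Tail: a^6/(6!(1−ρ)) = 94.15143/(720·0.6445) = 0.20289
P₀ = 1/(8.25492 + 0.20289) = 1/8.45781 = 0.118234

Final: 0.118234


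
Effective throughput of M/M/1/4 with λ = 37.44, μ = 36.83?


ρ = 1.0166; P_K = (1−ρ)ρ^4/(1−ρ^5) = 0.206624
λ_eff = λ(1 − P_K) = 37.44·(1 − 0.206624) = 37.44·0.793376 = 29.7040 /hr

Final: 29.7040 /hr


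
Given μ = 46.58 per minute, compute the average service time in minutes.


Mean service time = 1/μ = 1/46.58 minute = 0.02147 minute
In minutes: 0.02147 × 1 = 0.02147 min

Final: 0.02147 min


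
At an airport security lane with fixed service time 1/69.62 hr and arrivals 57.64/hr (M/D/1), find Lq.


ρ = 57.64/69.62 = 0.8279
M/D/1: Lq = ρ²/(2(1−ρ)) = 0.6855/(2·0.1721) = 1.99171

Final: 1.99171


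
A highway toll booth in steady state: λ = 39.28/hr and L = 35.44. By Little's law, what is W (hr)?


W = L/λ = 35.44/39.28 = 0.9022 hr

Final: 0.9022 hr


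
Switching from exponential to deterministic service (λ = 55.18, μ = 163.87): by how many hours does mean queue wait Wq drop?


ρ = 55.18/163.87 = 0.3367
Wq(M/M/1) = ρ/(μ−λ) = 0.3367/108.69 = 0.003098 hr
Wq(M/D/1) = ρ/(2(μ−λ)) = 0.001549 hr
Savings = 0.003098 − 0.001549 = 0.001549 hr

Final: 0.001549 hr


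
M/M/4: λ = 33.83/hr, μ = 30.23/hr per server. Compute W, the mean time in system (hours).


a = 1.1191; ρ = 0.2798; P₀ = 0.325777
Lq = P₀·a^c·ρ/(c!(1−ρ)²) = 0.01148
Wq = Lq/λ = 0.01148/33.83 = 0.0003394 hr
W = Wq + 1/μ = 0.0003394 + 0.03308 = 0.03342 hr

Final: 0.03342 hr


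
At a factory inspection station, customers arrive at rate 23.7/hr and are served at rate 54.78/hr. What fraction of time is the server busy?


ρ = λ/μ = 23.7/54.78 = 0.4326

Final: 0.4326


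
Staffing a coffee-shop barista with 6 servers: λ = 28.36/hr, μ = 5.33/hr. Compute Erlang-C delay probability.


a = λ/μ = 5.3208; ρ = a/6 = 0.8868
P₀ = 0.002545 (from M/M/c formula)
C(c,a) = [a^c/(c!(1−ρ))]·P₀ = [22692.06949/(720·0.1132)]·0.002545
= 278.42710·0.002545 = 0.708562

Final: 0.708562


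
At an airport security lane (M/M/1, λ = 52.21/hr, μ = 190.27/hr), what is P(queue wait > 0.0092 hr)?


ρ = 52.21/190.27 = 0.2744
P(Wq > t) = ρ·e^{−(μ−λ)t} = 0.2744·e^{−1.2702}
= 0.2744·0.280789 = 0.077048

Final: 0.077048


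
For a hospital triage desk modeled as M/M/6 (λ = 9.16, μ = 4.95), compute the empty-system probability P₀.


a = λ/μ = 9.16/4.95 = 1.8505; ρ = a/c = 0.3084
Σ_{k=0}^{5} a^k/k! (terms k=0..5) = 1.00000 + 1.85051 + 1.71218 + 1.05614 + 0.48860 + 0.18083 = 6.28825
Tail: a^6/(6!(1−ρ)) = 40.15519/(720·0.6916) = 0.08064
P₀ = 1/(6.28825 + 0.08064) = 1/6.36889 = 0.157013

Final: 0.157013


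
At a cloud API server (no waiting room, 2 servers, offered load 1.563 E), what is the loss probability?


B(c,a) = (a^c/c!) / Σ_{k=0}^{c} a^k/k!
a^2/2! = 1.221484
Σ terms (k=0..2): 1.00000 + 1.56300 + 1.22148 = 3.784484
B = 1.221484/3.784484 = 0.322761

Final: 0.322761


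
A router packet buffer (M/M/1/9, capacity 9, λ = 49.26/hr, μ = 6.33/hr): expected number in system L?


ρ = 49.26/6.33 = 7.7820
L = ρ[1 − (K+1)ρ^K + Kρ^(K+1)] / [(1−ρ)(1−ρ^(K+1))]
Numerator: 7.7820·(1 − 10·104668566.763052 + 9·814529794.430956) = 48902670319.873711
Denominator: (-6.7820)·(-814529793.430956) = 5524133338.387196
L = 48902670319.873711/5524133338.387196 = 8.8526

Final: 8.8526


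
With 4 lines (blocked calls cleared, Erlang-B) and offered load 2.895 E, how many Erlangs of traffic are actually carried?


B(4,2.895) = 0.194389 (Erlang-B)
Carried load = a(1 − B) = 2.895·(1 − 0.194389) = 2.895·0.805611 = 2.3322 E

Final: 2.3322 Erlangs


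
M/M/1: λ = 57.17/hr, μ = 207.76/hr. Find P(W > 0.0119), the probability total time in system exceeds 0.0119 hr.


W ~ Exponential(μ−λ) for M/M/1.
μ − λ = 207.76 − 57.17 = 150.5900
P(W > t) = e^{−(μ−λ)t} = e^{−1.7920} = 0.166623

Final: 0.166623


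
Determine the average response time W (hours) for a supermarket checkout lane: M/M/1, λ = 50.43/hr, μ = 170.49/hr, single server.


W = 1/(μ−λ) = 1/(170.49 − 50.43) = 1/120.06 = 0.008329 hr

Final: 0.008329 hr


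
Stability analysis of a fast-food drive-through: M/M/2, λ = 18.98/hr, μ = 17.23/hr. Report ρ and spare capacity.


Total capacity cμ = 2·17.23 = 34.46/hr
ρ = λ/(cμ) = 18.98/34.46 = 0.5508
Stable ⇔ ρ < 1: YES
Spare capacity = cμ − λ = 34.46 − 18.98 = 15.48/hr

Final: ρ = 0.5508; stable; margin = 15.48/hr


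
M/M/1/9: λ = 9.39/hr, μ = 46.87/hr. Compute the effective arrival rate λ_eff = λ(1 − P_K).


ρ = 0.2003; P_K = (1−ρ)ρ^9/(1−ρ^10) = 0.0000004158
λ_eff = λ(1 − P_K) = 9.39·(1 − 0.0000004158) = 9.39·1.000000 = 9.3900 /hr

Final: 9.3900 /hr


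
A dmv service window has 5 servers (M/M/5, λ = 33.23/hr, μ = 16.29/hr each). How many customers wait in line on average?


a = λ/μ = 2.0399; ρ = a/5 = 0.4080
P₀ = 0.128967
Lq = P₀·a^c·ρ / (c!·(1−ρ)²) = 0.128967·35.32208·0.4080/(120·0.35049)
= 0.04419

Final: 0.04419


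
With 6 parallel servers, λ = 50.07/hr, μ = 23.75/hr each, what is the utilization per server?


ρ = λ/(cμ) = 50.07/(6·23.75) = 50.07/142.50 = 0.3514

Final: 0.3514


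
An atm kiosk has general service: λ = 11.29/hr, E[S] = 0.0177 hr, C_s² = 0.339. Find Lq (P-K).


ρ = λ·E[S] = 11.29·0.0177 = 0.1998
Lq = ρ²(1+C_s²)/(2(1−ρ)) = 0.03993·(1+0.339)/(2·0.8002)
= 0.03993·1.3390/1.6003 = 0.03341

Final: 0.03341


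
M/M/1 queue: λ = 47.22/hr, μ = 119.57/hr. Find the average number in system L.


ρ = λ/μ = 47.22/119.57 = 0.3949
L = ρ/(1−ρ) = 0.3949/(1 − 0.3949) = 0.3949/0.6051 = 0.6527

Final: 0.6527


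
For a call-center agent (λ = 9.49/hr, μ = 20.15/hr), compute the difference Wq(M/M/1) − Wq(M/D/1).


ρ = 9.49/20.15 = 0.4710
Wq(M/M/1) = ρ/(μ−λ) = 0.4710/10.66 = 0.04418 hr
Wq(M/D/1) = ρ/(2(μ−λ)) = 0.02209 hr
Savings = 0.04418 − 0.02209 = 0.02209 hr

Final: 0.02209 hr


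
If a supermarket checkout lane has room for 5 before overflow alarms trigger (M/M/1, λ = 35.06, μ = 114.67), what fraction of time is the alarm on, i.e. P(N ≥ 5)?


ρ = 35.06/114.67 = 0.3057
P(N ≥ n) = ρ^n = 0.3057^5 = 0.002672

Final: 0.002672


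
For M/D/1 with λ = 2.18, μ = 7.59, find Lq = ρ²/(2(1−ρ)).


ρ = 2.18/7.59 = 0.2872
M/D/1: Lq = ρ²/(2(1−ρ)) = 0.08250/(2·0.7128) = 0.05787

Final: 0.05787


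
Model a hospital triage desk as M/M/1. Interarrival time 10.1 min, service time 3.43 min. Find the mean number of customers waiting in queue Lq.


λ = 60/10.1 = 5.9406 /hr
μ = 60/3.43 = 17.4927 /hr
ρ = λ/μ = 5.9406/17.4927 = 0.3396
Lq = ρ²/(1−ρ) = 0.1153/0.6604 = 0.1746

Final: 0.1746


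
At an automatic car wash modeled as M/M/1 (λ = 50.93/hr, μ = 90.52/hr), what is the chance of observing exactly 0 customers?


ρ = 50.93/90.52 = 0.5626
P_n = (1−ρ)·ρ^n = (1 − 0.5626)·0.5626^0 = 0.4374·1.000000 = 0.437362

Final: 0.437362


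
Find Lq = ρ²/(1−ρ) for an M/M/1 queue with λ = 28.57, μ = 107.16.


ρ = 28.57/107.16 = 0.2666
Lq = ρ²/(1−ρ) = 0.07108/0.7334 = 0.09692

Final: 0.09692


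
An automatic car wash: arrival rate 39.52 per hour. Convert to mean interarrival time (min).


Mean interarrival time = 1/λ = 1/39.52 hour = 0.02530 hour
In minutes: 0.02530 × 60 = 1.5182 min

Final: 1.5182 min


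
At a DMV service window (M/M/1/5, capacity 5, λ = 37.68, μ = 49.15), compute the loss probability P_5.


ρ = λ/μ = 37.68/49.15 = 0.7666
P_K = (1−ρ)ρ^K/(1−ρ^(K+1)) = (0.2334·0.264812)/(1 − 0.203013)
= 0.061798/0.796987 = 0.077540

Final: 0.077540


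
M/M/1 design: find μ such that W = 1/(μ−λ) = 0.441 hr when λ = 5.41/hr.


W = 1/(μ−λ) ⇒ μ − λ = 1/W = 1/0.441 = 2.2676
μ = λ + 1/W = 5.41 + 2.2676 = 7.6776 per hr

Final: 7.6776 /hr


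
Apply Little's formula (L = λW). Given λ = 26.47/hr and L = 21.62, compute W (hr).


W = L/λ = 21.62/26.47 = 0.8168 hr

Final: 0.8168 hr


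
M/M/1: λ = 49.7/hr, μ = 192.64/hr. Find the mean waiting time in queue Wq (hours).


ρ = 49.7/192.64 = 0.2580
Wq = ρ/(μ−λ) = 0.2580/(192.64 − 49.7) = 0.2580/142.94 = 0.001805 hr

Final: 0.001805 hr


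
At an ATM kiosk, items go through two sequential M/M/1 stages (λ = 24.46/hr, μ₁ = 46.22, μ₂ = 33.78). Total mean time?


Each node sees arrival rate λ = 24.46/hr (tandem ⇒ throughput preserved).
W₁ = 1/(μ₁−λ) = 1/(46.22−24.46) = 0.04596 hr
W₂ = 1/(μ₂−λ) = 1/(33.78−24.46) = 0.10730 hr
W_total = W₁ + W₂ = 0.04596 + 0.10730 = 0.15325 hr

Final: 0.15325 hr


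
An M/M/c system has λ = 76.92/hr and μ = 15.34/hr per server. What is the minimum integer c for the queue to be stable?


Stability requires cμ > λ ⇔ c > λ/μ.
λ/μ = 76.92/15.34 = 5.0143
Minimum integer c = ⌊5.0143⌋ + 1 = 6
Check: 6·15.34 = 92.04 > 76.92, while 5·15.34 = 76.70 ≤ 76.92

Final: 6 servers


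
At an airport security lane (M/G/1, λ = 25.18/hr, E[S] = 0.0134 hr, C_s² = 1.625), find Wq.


ρ = λ·E[S] = 25.18·0.0134 = 0.3374
E[S²] = E[S]²(1+C_s²) = 0.0134²·(1+1.625) = 0.0004713
Wq = λ·E[S²]/(2(1−ρ)) = 25.18·0.0004713/(2·0.6626) = 0.008956 hr

Final: 0.008956 hr


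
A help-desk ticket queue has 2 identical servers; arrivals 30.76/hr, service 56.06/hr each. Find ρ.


ρ = λ/(cμ) = 30.76/(2·56.06) = 30.76/112.12 = 0.2743

Final: 0.2743


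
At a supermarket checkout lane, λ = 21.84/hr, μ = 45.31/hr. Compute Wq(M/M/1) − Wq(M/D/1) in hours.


ρ = 21.84/45.31 = 0.4820
Wq(M/M/1) = ρ/(μ−λ) = 0.4820/23.47 = 0.02054 hr
Wq(M/D/1) = ρ/(2(μ−λ)) = 0.01027 hr
Savings = 0.02054 − 0.01027 = 0.01027 hr

Final: 0.01027 hr


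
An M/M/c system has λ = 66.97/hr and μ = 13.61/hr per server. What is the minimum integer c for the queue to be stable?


Stability requires cμ > λ ⇔ c > λ/μ.
λ/μ = 66.97/13.61 = 4.9206
Minimum integer c = ⌊4.9206⌋ + 1 = 5
Check: 5·13.61 = 68.05 > 66.97, while 4·13.61 = 54.44 ≤ 66.97

Final: 5 servers


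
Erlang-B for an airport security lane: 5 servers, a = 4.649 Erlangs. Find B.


B(c,a) = (a^c/c!) / Σ_{k=0}^{c} a^k/k!
a^5/5! = 18.097412
Σ terms (k=0..5): 1.00000 + 4.64900 + 10.80660 + 16.74663 + 19.46377 + 18.09741 = 70.763411
B = 18.097412/70.763411 = 0.255745

Final: 0.255745


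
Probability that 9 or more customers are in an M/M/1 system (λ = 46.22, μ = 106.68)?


ρ = 46.22/106.68 = 0.4333
P(N ≥ n) = ρ^n = 0.4333^9 = 0.0005379

Final: 0.0005379


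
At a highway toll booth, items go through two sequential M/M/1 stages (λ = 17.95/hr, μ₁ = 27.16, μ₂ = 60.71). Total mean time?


Each node sees arrival rate λ = 17.95/hr (tandem ⇒ throughput preserved).
W₁ = 1/(μ₁−λ) = 1/(27.16−17.95) = 0.10858 hr
W₂ = 1/(μ₂−λ) = 1/(60.71−17.95) = 0.02339 hr
W_total = W₁ + W₂ = 0.10858 + 0.02339 = 0.13196 hr

Final: 0.13196 hr


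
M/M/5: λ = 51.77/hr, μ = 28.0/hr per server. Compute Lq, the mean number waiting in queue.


a = λ/μ = 1.8489; ρ = a/5 = 0.3698
P₀ = 0.156635
Lq = P₀·a^c·ρ / (c!·(1−ρ)²) = 0.156635·21.60731·0.3698/(120·0.39717)
= 0.02626

Final: 0.02626


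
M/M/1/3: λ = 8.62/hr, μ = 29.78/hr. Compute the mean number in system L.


ρ = 8.62/29.78 = 0.2895
L = ρ[1 − (K+1)ρ^K + Kρ^(K+1)] / [(1−ρ)(1−ρ^(K+1))]
Numerator: 0.2895·(1 − 4·0.024252 + 3·0.007020) = 0.267472
Denominator: (0.7105)·(0.992980) = 0.705556
L = 0.267472/0.705556 = 0.3791

Final: 0.3791


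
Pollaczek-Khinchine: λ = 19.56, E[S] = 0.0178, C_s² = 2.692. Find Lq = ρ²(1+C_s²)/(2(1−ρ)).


ρ = λ·E[S] = 19.56·0.0178 = 0.3482
Lq = ρ²(1+C_s²)/(2(1−ρ)) = 0.1212·(1+2.692)/(2·0.6518)
= 0.1212·3.6920/1.3037 = 0.34330

Final: 0.34330


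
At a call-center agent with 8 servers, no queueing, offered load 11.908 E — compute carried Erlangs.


B(8,11.908) = 0.419164 (Erlang-B)
Carried load = a(1 − B) = 11.908·(1 − 0.419164) = 11.908·0.580836 = 6.9166 E

Final: 6.9166 Erlangs


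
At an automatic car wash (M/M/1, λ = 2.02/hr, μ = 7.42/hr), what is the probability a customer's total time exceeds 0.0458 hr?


W ~ Exponential(μ−λ) for M/M/1.
μ − λ = 7.42 − 2.02 = 5.4000
P(W > t) = e^{−(μ−λ)t} = e^{−0.2473} = 0.780891

Final: 0.780891


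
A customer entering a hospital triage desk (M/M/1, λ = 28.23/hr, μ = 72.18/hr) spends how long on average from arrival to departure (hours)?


W = 1/(μ−λ) = 1/(72.18 − 28.23) = 1/43.95 = 0.02275 hr

Final: 0.02275 hr


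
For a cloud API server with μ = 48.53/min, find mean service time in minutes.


Mean service time = 1/μ = 1/48.53 minute = 0.02061 minute
In minutes: 0.02061 × 1 = 0.02061 min

Final: 0.02061 min


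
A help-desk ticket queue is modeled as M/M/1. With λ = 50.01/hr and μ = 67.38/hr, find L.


ρ = λ/μ = 50.01/67.38 = 0.7422
L = ρ/(1−ρ) = 0.7422/(1 − 0.7422) = 0.7422/0.2578 = 2.8791

Final: 2.8791


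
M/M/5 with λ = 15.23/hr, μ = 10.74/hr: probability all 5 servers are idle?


a = λ/μ = 15.23/10.74 = 1.4181; ρ = a/c = 0.2836
Σ_{k=0}^{4} a^k/k! (terms k=0..4) = 1.00000 + 1.41806 + 1.00545 + 0.47526 + 0.16849 = 4.06727
Tail: a^5/(5!(1−ρ)) = 5.73427/(120·0.7164) = 0.06670
P₀ = 1/(4.06727 + 0.06670) = 1/4.13397 = 0.241898

Final: 0.241898


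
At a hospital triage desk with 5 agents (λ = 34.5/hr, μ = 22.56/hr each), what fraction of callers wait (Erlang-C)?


a = λ/μ = 1.5293; ρ = a/5 = 0.3059
P₀ = 0.216314 (from M/M/c formula)
C(c,a) = [a^c/(c!(1−ρ))]·P₀ = [8.36373/(120·0.6941)]·0.216314
= 0.10041·0.216314 = 0.021720

Final: 0.021720


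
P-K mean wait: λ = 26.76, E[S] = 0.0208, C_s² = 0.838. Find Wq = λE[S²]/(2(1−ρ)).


ρ = λ·E[S] = 26.76·0.0208 = 0.5566
E[S²] = E[S]²(1+C_s²) = 0.0208²·(1+0.838) = 0.0007952
Wq = λ·E[S²]/(2(1−ρ)) = 26.76·0.0007952/(2·0.4434) = 0.02400 hr

Final: 0.02400 hr


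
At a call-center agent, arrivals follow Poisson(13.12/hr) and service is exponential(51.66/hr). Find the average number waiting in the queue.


ρ = 13.12/51.66 = 0.2540
Lq = ρ²/(1−ρ) = 0.06450/0.7460 = 0.08646

Final: 0.08646


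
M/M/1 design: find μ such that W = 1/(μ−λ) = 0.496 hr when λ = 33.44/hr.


W = 1/(μ−λ) ⇒ μ − λ = 1/W = 1/0.496 = 2.0161
μ = λ + 1/W = 33.44 + 2.0161 = 35.4561 per hr

Final: 35.4561 /hr


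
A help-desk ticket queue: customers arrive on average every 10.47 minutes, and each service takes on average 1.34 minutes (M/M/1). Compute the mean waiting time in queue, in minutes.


λ = 60/10.47 = 5.7307 /hr
μ = 60/1.34 = 44.7761 /hr
ρ = λ/μ = 5.7307/44.7761 = 0.1280
Wq = ρ/(μ−λ) = 0.1280/(44.7761−5.7307) = 0.003278 hr
In minutes: 0.003278·60 = 0.1967 min

Final: 0.1967 min


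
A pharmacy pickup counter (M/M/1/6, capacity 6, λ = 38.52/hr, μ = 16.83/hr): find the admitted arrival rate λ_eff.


ρ = 2.2888; P_K = (1−ρ)ρ^6/(1−ρ^7) = 0.564801
λ_eff = λ(1 − P_K) = 38.52·(1 − 0.564801) = 38.52·0.435199 = 16.7639 /hr

Final: 16.7639 /hr


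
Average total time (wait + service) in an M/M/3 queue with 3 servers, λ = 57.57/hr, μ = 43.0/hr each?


a = 1.3388; ρ = 0.4463; P₀ = 0.252690
Lq = P₀·a^c·ρ/(c!(1−ρ)²) = 0.14711
Wq = Lq/λ = 0.14711/57.57 = 0.002555 hr
W = Wq + 1/μ = 0.002555 + 0.02326 = 0.02581 hr

Final: 0.02581 hr


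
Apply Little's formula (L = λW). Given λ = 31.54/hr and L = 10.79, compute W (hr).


W = L/λ = 10.79/31.54 = 0.3421 hr

Final: 0.3421 hr


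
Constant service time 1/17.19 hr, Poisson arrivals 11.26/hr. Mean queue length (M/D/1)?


ρ = 11.26/17.19 = 0.6550
M/D/1: Lq = ρ²/(2(1−ρ)) = 0.4291/(2·0.3450) = 0.62189

Final: 0.62189


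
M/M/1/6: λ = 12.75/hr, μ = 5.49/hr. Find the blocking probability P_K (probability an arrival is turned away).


ρ = λ/μ = 12.75/5.49 = 2.3224
P_K = (1−ρ)ρ^K/(1−ρ^(K+1)) = (-1.3224·156.901481)/(1 − 364.388685)
= -207.487204/-363.388685 = 0.570979

Final: 0.570979


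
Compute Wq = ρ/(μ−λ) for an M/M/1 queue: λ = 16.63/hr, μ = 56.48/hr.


ρ = 16.63/56.48 = 0.2944
Wq = ρ/(μ−λ) = 0.2944/(56.48 − 16.63) = 0.2944/39.85 = 0.007389 hr

Final: 0.007389 hr


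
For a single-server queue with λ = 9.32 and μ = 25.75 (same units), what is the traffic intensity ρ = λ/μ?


ρ = λ/μ = 9.32/25.75 = 0.3619

Final: 0.3619


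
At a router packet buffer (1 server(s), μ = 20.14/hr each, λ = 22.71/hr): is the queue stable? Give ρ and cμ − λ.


Total capacity cμ = 1·20.14 = 20.14/hr
ρ = λ/(cμ) = 22.71/20.14 = 1.1276
Stable ⇔ ρ < 1: NO
Spare capacity = cμ − λ = 20.14 − 22.71 = -2.57/hr

Final: ρ = 1.1276; unstable; margin = -2.57/hr


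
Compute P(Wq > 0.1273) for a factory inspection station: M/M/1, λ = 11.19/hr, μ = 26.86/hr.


ρ = 11.19/26.86 = 0.4166
P(Wq > t) = ρ·e^{−(μ−λ)t} = 0.4166·e^{−1.9948}
= 0.4166·0.136042 = 0.056676

Final: 0.056676


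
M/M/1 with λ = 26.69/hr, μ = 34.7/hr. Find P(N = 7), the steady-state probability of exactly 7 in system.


ρ = 26.69/34.7 = 0.7692
P_n = (1−ρ)·ρ^n = (1 − 0.7692)·0.7692^7 = 0.2308·0.159270 = 0.036765

Final: 0.036765


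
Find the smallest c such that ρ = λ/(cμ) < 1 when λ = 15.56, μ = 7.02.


Stability requires cμ > λ ⇔ c > λ/μ.
λ/μ = 15.56/7.02 = 2.2165
Minimum integer c = ⌊2.2165⌋ + 1 = 3
Check: 3·7.02 = 21.06 > 15.56, while 2·7.02 = 14.04 ≤ 15.56

Final: 3 servers


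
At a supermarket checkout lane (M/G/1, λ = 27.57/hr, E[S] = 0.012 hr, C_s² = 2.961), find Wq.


ρ = λ·E[S] = 27.57·0.012 = 0.3308
E[S²] = E[S]²(1+C_s²) = 0.012²·(1+2.961) = 0.0005704
Wq = λ·E[S²]/(2(1−ρ)) = 27.57·0.0005704/(2·0.6692) = 0.01175 hr

Final: 0.01175 hr


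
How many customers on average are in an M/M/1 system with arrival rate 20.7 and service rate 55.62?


ρ = λ/μ = 20.7/55.62 = 0.3722
L = ρ/(1−ρ) = 0.3722/(1 − 0.3722) = 0.3722/0.6278 = 0.5928

Final: 0.5928


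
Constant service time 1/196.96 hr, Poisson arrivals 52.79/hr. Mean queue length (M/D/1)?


ρ = 52.79/196.96 = 0.2680
M/D/1: Lq = ρ²/(2(1−ρ)) = 0.07184/(2·0.7320) = 0.04907

Final: 0.04907


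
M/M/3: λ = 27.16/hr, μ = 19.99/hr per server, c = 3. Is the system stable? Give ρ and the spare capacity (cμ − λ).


Total capacity cμ = 3·19.99 = 59.97/hr
ρ = λ/(cμ) = 27.16/59.97 = 0.4529
Stable ⇔ ρ < 1: YES
Spare capacity = cμ − λ = 59.97 − 27.16 = 32.81/hr

Final: ρ = 0.4529; stable; margin = 32.81/hr


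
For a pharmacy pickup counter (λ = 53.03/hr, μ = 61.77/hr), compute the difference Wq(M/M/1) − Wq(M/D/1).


ρ = 53.03/61.77 = 0.8585
Wq(M/M/1) = ρ/(μ−λ) = 0.8585/8.74 = 0.09823 hr
Wq(M/D/1) = ρ/(2(μ−λ)) = 0.04911 hr
Savings = 0.09823 − 0.04911 = 0.04911 hr

Final: 0.04911 hr


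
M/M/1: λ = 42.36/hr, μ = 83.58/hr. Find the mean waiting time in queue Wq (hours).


ρ = 42.36/83.58 = 0.5068
Wq = ρ/(μ−λ) = 0.5068/(83.58 − 42.36) = 0.5068/41.22 = 0.01230 hr

Final: 0.01230 hr


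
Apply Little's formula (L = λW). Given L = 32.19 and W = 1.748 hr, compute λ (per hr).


λ = L/W = 32.19/1.748 = 18.4153 /hr

Final: 18.4153 /hr


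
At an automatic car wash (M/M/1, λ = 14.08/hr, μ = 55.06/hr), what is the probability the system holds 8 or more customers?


ρ = 14.08/55.06 = 0.2557
P(N ≥ n) = ρ^n = 0.2557^8 = 0.00001829

Final: 0.00001829


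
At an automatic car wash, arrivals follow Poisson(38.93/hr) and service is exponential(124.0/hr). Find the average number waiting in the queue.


ρ = 38.93/124.0 = 0.3140
Lq = ρ²/(1−ρ) = 0.09857/0.6860 = 0.1437

Final: 0.1437


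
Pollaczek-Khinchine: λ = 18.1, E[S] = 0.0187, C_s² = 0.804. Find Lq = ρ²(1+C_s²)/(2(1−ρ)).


ρ = λ·E[S] = 18.1·0.0187 = 0.3385
Lq = ρ²(1+C_s²)/(2(1−ρ)) = 0.1146·(1+0.804)/(2·0.6615)
= 0.1146·1.8040/1.3231 = 0.15621

Final: 0.15621


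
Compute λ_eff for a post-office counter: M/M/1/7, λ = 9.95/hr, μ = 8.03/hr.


ρ = 1.2391; P_K = (1−ρ)ρ^7/(1−ρ^8) = 0.235307
λ_eff = λ(1 − P_K) = 9.95·(1 − 0.235307) = 9.95·0.764693 = 7.6087 /hr

Final: 7.6087 /hr


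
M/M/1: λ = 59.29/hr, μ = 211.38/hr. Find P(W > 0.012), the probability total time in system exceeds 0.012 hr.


W ~ Exponential(μ−λ) for M/M/1.
μ − λ = 211.38 − 59.29 = 152.0900
P(W > t) = e^{−(μ−λ)t} = e^{−1.8251} = 0.161205

Final: 0.161205


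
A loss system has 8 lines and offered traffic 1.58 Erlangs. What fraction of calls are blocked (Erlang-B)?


B(c,a) = (a^c/c!) / Σ_{k=0}^{c} a^k/k!
a^8/8! = 0.0009632
Σ terms (k=0..8): 1.00000 + 1.58000 + 1.24820 + 0.65739 + 0.25967 + 0.08205 + 0.02161 + 0.004877 + 0.0009632 = 4.854756
B = 0.0009632/4.854756 = 0.0001984

Final: 0.0001984


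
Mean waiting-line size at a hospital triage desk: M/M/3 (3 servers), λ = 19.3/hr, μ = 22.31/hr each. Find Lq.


a = λ/μ = 0.8651; ρ = a/3 = 0.2884
P₀ = 0.418254
Lq = P₀·a^c·ρ / (c!·(1−ρ)²) = 0.418254·0.64740·0.2884/(6·0.50643)
= 0.02570

Final: 0.02570


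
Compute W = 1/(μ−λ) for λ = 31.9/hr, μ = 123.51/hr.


W = 1/(μ−λ) = 1/(123.51 − 31.9) = 1/91.61 = 0.01092 hr

Final: 0.01092 hr


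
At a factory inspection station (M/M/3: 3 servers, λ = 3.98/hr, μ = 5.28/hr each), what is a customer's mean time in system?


a = 0.7538; ρ = 0.2513; P₀ = 0.468774
Lq = P₀·a^c·ρ/(c!(1−ρ)²) = 0.01500
Wq = Lq/λ = 0.01500/3.98 = 0.003768 hr
W = Wq + 1/μ = 0.003768 + 0.18939 = 0.19316 hr

Final: 0.19316 hr


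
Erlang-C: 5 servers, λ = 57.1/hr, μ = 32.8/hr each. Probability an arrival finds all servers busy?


a = λ/μ = 1.7409; ρ = a/5 = 0.3482
P₀ = 0.174748 (from M/M/c formula)
C(c,a) = [a^c/(c!(1−ρ))]·P₀ = [15.98863/(120·0.6518)]·0.174748
= 0.20441·0.174748 = 0.035720

Final: 0.035720


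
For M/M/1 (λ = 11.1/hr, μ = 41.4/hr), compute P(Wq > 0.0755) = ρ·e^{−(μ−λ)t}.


ρ = 11.1/41.4 = 0.2681
P(Wq > t) = ρ·e^{−(μ−λ)t} = 0.2681·e^{−2.2876}
= 0.2681·0.101505 = 0.027215

Final: 0.027215


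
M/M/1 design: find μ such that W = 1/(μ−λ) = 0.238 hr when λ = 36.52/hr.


W = 1/(μ−λ) ⇒ μ − λ = 1/W = 1/0.238 = 4.2017
μ = λ + 1/W = 36.52 + 4.2017 = 40.7217 per hr

Final: 40.7217 /hr


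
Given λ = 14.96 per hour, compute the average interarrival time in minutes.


Mean interarrival time = 1/λ = 1/14.96 hour = 0.06684 hour
In minutes: 0.06684 × 60 = 4.0107 min

Final: 4.0107 min


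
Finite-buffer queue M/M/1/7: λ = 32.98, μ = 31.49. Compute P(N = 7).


ρ = λ/μ = 32.98/31.49 = 1.0473
P_K = (1−ρ)ρ^K/(1−ρ^(K+1)) = (-0.04732·1.382121)/(1 − 1.447518)
= -0.065397/-0.447518 = 0.146133

Final: 0.146133


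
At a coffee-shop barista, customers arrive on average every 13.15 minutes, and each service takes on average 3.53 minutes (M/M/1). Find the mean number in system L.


λ = 60/13.15 = 4.5627 /hr
μ = 60/3.53 = 16.9972 /hr
ρ = λ/μ = 4.5627/16.9972 = 0.2684
L = ρ/(1−ρ) = 0.2684/0.7316 = 0.3669

Final: 0.3669


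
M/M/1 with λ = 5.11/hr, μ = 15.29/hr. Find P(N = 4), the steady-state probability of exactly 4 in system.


ρ = 5.11/15.29 = 0.3342
P_n = (1−ρ)·ρ^n = (1 − 0.3342)·0.3342^4 = 0.6658·0.012475 = 0.008306

Final: 0.008306


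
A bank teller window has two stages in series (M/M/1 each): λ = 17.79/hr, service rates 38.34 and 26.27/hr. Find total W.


Each node sees arrival rate λ = 17.79/hr (tandem ⇒ throughput preserved).
W₁ = 1/(μ₁−λ) = 1/(38.34−17.79) = 0.04866 hr
W₂ = 1/(μ₂−λ) = 1/(26.27−17.79) = 0.11792 hr
W_total = W₁ + W₂ = 0.04866 + 0.11792 = 0.16659 hr

Final: 0.16659 hr


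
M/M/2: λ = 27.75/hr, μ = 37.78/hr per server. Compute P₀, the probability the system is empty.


a = λ/μ = 27.75/37.78 = 0.7345; ρ = a/c = 0.3673
Σ_{k=0}^{1} a^k/k! (terms k=0..1) = 1.00000 + 0.73452 = 1.73452
Tail: a^2/(2!(1−ρ)) = 0.53951/(2·0.6327) = 0.42633
P₀ = 1/(1.73452 + 0.42633) = 1/2.16085 = 0.462782

Final: 0.462782


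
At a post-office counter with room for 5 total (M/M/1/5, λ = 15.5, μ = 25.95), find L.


ρ = 15.5/25.95 = 0.5973
L = ρ[1 − (K+1)ρ^K + Kρ^(K+1)] / [(1−ρ)(1−ρ^(K+1))]
Numerator: 0.5973·(1 − 6·0.076028 + 5·0.045412) = 0.460455
Denominator: (0.4027)·(0.954588) = 0.384410
L = 0.460455/0.384410 = 1.1978

Final: 1.1978


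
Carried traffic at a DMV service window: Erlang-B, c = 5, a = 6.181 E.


B(5,6.181) = 0.372853 (Erlang-B)
Carried load = a(1 − B) = 6.181·(1 − 0.372853) = 6.181·0.627147 = 3.8764 E

Final: 3.8764 Erlangs


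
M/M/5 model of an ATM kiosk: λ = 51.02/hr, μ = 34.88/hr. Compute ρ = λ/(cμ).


ρ = λ/(cμ) = 51.02/(5·34.88) = 51.02/174.40 = 0.2925

Final: 0.2925


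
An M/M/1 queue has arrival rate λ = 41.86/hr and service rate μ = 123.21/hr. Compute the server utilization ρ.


ρ = λ/μ = 41.86/123.21 = 0.3397

Final: 0.3397


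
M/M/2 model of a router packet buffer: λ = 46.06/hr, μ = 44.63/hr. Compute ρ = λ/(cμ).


ρ = λ/(cμ) = 46.06/(2·44.63) = 46.06/89.26 = 0.5160

Final: 0.5160


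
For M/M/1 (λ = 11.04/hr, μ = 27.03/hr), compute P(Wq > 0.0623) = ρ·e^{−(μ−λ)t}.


ρ = 11.04/27.03 = 0.4084
P(Wq > t) = ρ·e^{−(μ−λ)t} = 0.4084·e^{−0.9962}
= 0.4084·0.369289 = 0.150830

Final: 0.150830


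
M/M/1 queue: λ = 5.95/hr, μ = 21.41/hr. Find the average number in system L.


ρ = λ/μ = 5.95/21.41 = 0.2779
L = ρ/(1−ρ) = 0.2779/(1 − 0.2779) = 0.2779/0.7221 = 0.3849

Final: 0.3849


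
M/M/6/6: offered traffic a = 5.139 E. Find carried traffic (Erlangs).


B(6,5.139) = 0.202272 (Erlang-B)
Carried load = a(1 − B) = 5.139·(1 − 0.202272) = 5.139·0.797728 = 4.0995 E

Final: 4.0995 Erlangs


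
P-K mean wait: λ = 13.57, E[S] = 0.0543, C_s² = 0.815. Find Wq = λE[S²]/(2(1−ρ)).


ρ = λ·E[S] = 13.57·0.0543 = 0.7369
E[S²] = E[S]²(1+C_s²) = 0.0543²·(1+0.815) = 0.005352
Wq = λ·E[S²]/(2(1−ρ)) = 13.57·0.005352/(2·0.2631) = 0.13798 hr

Final: 0.13798 hr


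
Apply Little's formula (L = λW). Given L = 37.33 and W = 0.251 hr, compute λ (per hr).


λ = L/W = 37.33/0.251 = 148.7251 /hr

Final: 148.7251 /hr


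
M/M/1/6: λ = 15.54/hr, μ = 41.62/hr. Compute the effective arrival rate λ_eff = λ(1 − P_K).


ρ = 0.3734; P_K = (1−ρ)ρ^6/(1−ρ^7) = 0.001700
λ_eff = λ(1 − P_K) = 15.54·(1 − 0.001700) = 15.54·0.998300 = 15.5136 /hr

Final: 15.5136 /hr


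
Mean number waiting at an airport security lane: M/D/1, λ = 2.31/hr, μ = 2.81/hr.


ρ = 2.31/2.81 = 0.8221
M/D/1: Lq = ρ²/(2(1−ρ)) = 0.6758/(2·0.1779) = 1.89897

Final: 1.89897


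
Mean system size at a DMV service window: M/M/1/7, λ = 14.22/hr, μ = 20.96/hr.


ρ = 14.22/20.96 = 0.6784
L = ρ[1 − (K+1)ρ^K + Kρ^(K+1)] / [(1−ρ)(1−ρ^(K+1))]
Numerator: 0.6784·(1 − 8·0.066154 + 7·0.044881) = 0.532528
Denominator: (0.3216)·(0.955119) = 0.307133
L = 0.532528/0.307133 = 1.7339

Final: 1.7339


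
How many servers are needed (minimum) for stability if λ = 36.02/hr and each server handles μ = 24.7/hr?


Stability requires cμ > λ ⇔ c > λ/μ.
λ/μ = 36.02/24.7 = 1.4583
Minimum integer c = ⌊1.4583⌋ + 1 = 2
Check: 2·24.7 = 49.40 > 36.02, while 1·24.7 = 24.70 ≤ 36.02

Final: 2 servers


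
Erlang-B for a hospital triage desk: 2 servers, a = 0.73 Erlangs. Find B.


B(c,a) = (a^c/c!) / Σ_{k=0}^{c} a^k/k!
a^2/2! = 0.266450
Σ terms (k=0..2): 1.00000 + 0.73000 + 0.26645 = 1.996450
B = 0.266450/1.996450 = 0.133462

Final: 0.133462


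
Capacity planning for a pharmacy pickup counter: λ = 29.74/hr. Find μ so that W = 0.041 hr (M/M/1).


W = 1/(μ−λ) ⇒ μ − λ = 1/W = 1/0.041 = 24.3902
μ = λ + 1/W = 29.74 + 24.3902 = 54.1302 per hr

Final: 54.1302 /hr


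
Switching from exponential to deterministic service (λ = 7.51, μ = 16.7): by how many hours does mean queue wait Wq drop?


ρ = 7.51/16.7 = 0.4497
Wq(M/M/1) = ρ/(μ−λ) = 0.4497/9.19 = 0.04893 hr
Wq(M/D/1) = ρ/(2(μ−λ)) = 0.02447 hr
Savings = 0.04893 − 0.02447 = 0.02447 hr

Final: 0.02447 hr


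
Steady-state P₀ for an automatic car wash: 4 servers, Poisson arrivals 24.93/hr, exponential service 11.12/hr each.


a = λ/μ = 24.93/11.12 = 2.2419; ρ = a/c = 0.5605
Σ_{k=0}^{3} a^k/k! (terms k=0..3) = 1.00000 + 2.24191 + 2.51307 + 1.87802 = 7.63300
Tail: a^4/(4!(1−ρ)) = 25.26213/(24·0.4395) = 2.39484
P₀ = 1/(7.63300 + 2.39484) = 1/10.02784 = 0.099722

Final: 0.099722


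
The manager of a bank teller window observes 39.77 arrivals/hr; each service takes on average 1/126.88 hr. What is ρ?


ρ = λ/μ = 39.77/126.88 = 0.3134

Final: 0.3134


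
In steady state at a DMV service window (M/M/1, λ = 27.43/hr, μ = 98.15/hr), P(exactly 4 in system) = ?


ρ = 27.43/98.15 = 0.2795
P_n = (1−ρ)·ρ^n = (1 − 0.2795)·0.2795^4 = 0.7205·0.006100 = 0.004395

Final: 0.004395


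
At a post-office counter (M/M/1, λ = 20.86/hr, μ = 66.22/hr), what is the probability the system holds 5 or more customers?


ρ = 20.86/66.22 = 0.3150
P(N ≥ n) = ρ^n = 0.3150^5 = 0.003102

Final: 0.003102


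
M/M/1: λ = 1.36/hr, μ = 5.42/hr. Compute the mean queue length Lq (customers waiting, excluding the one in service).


ρ = 1.36/5.42 = 0.2509
Lq = ρ²/(1−ρ) = 0.06296/0.7491 = 0.08405

Final: 0.08405


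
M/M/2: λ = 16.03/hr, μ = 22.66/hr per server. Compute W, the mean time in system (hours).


a = 0.7074; ρ = 0.3537; P₀ = 0.477425
Lq = P₀·a^c·ρ/(c!(1−ρ)²) = 0.10116
Wq = Lq/λ = 0.10116/16.03 = 0.006311 hr
W = Wq + 1/μ = 0.006311 + 0.04413 = 0.05044 hr

Final: 0.05044 hr


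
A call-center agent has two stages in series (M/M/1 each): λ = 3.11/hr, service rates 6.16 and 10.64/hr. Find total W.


Each node sees arrival rate λ = 3.11/hr (tandem ⇒ throughput preserved).
W₁ = 1/(μ₁−λ) = 1/(6.16−3.11) = 0.32787 hr
W₂ = 1/(μ₂−λ) = 1/(10.64−3.11) = 0.13280 hr
W_total = W₁ + W₂ = 0.32787 + 0.13280 = 0.46067 hr

Final: 0.46067 hr


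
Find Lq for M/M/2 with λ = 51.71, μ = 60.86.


a = λ/μ = 0.8497; ρ = a/2 = 0.4248
P₀ = 0.403679
Lq = P₀·a^c·ρ / (c!·(1−ρ)²) = 0.403679·0.72191·0.4248/(2·0.33082)
= 0.18711

Final: 0.18711


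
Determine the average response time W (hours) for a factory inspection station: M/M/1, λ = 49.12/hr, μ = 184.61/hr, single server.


W = 1/(μ−λ) = 1/(184.61 − 49.12) = 1/135.49 = 0.007381 hr

Final: 0.007381 hr


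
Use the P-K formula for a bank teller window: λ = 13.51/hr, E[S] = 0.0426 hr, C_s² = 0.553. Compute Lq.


ρ = λ·E[S] = 13.51·0.0426 = 0.5755
Lq = ρ²(1+C_s²)/(2(1−ρ)) = 0.3312·(1+0.553)/(2·0.4245)
= 0.3312·1.5530/0.8489 = 0.60593

Final: 0.60593


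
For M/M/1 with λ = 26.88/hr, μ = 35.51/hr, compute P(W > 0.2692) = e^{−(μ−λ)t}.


W ~ Exponential(μ−λ) for M/M/1.
μ − λ = 35.51 − 26.88 = 8.6300
P(W > t) = e^{−(μ−λ)t} = e^{−2.3232} = 0.097960

Final: 0.097960


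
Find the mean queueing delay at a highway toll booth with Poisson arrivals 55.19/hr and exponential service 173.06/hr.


ρ = 55.19/173.06 = 0.3189
Wq = ρ/(μ−λ) = 0.3189/(173.06 − 55.19) = 0.3189/117.87 = 0.002706 hr

Final: 0.002706 hr


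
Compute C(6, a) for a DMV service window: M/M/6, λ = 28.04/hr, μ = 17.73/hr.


a = λ/μ = 1.5815; ρ = a/6 = 0.2636
P₀ = 0.205595 (from M/M/c formula)
C(c,a) = [a^c/(c!(1−ρ))]·P₀ = [15.64644/(720·0.7364)]·0.205595
= 0.02951·0.205595 = 0.006067

Final: 0.006067


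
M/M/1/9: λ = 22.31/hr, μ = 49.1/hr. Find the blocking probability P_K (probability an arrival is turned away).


ρ = λ/μ = 22.31/49.1 = 0.4544
P_K = (1−ρ)ρ^K/(1−ρ^(K+1)) = (0.5456·0.0008256)/(1 − 0.0003751)
= 0.0004505/0.999625 = 0.0004506

Final: 0.0004506


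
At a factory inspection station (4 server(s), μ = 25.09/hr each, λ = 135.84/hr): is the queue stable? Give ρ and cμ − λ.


Total capacity cμ = 4·25.09 = 100.36/hr
ρ = λ/(cμ) = 135.84/100.36 = 1.3535
Stable ⇔ ρ < 1: NO
Spare capacity = cμ − λ = 100.36 − 135.84 = -35.48/hr

Final: ρ = 1.3535; unstable; margin = -35.48/hr


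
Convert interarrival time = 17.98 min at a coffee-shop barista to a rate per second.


λ = 1/(interarrival time) in consistent units.
1 second = 0.0166667 min, so λ = 0.0166667/17.98 = 0.0009270 per second

Final: 0.0009270 /sec


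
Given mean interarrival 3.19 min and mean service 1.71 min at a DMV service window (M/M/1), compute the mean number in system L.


λ = 60/3.19 = 18.8088 /hr
μ = 60/1.71 = 35.0877 /hr
ρ = λ/μ = 18.8088/35.0877 = 0.5361
L = ρ/(1−ρ) = 0.5361/0.4639 = 1.1554

Final: 1.1554


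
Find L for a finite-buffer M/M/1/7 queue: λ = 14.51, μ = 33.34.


ρ = 14.51/33.34 = 0.4352
L = ρ[1 − (K+1)ρ^K + Kρ^(K+1)] / [(1−ρ)(1−ρ^(K+1))]
Numerator: 0.4352·(1 − 8·0.002957 + 7·0.001287) = 0.428837
Denominator: (0.5648)·(0.998713) = 0.564060
L = 0.428837/0.564060 = 0.7603

Final: 0.7603


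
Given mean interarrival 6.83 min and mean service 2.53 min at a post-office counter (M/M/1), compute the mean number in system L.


λ = 60/6.83 = 8.7848 /hr
μ = 60/2.53 = 23.7154 /hr
ρ = λ/μ = 8.7848/23.7154 = 0.3704
L = ρ/(1−ρ) = 0.3704/0.6296 = 0.5884

Final: 0.5884


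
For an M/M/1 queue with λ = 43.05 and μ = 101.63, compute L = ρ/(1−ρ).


ρ = λ/μ = 43.05/101.63 = 0.4236
L = ρ/(1−ρ) = 0.4236/(1 − 0.4236) = 0.4236/0.5764 = 0.7349

Final: 0.7349


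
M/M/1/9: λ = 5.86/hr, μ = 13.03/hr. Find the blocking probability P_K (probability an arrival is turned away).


ρ = λ/μ = 5.86/13.03 = 0.4497
P_K = (1−ρ)ρ^K/(1−ρ^(K+1)) = (0.5503·0.0007526)/(1 − 0.0003385)
= 0.0004141/0.999662 = 0.0004143

Final: 0.0004143


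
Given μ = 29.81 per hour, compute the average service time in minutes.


Mean service time = 1/μ = 1/29.81 hour = 0.03355 hour
In minutes: 0.03355 × 60 = 2.0127 min

Final: 2.0127 min


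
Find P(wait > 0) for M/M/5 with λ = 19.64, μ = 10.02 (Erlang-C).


a = λ/μ = 1.9601; ρ = a/5 = 0.3920
P₀ = 0.139906 (from M/M/c formula)
C(c,a) = [a^c/(c!(1−ρ))]·P₀ = [28.93136/(120·0.6080)]·0.139906
= 0.39655·0.139906 = 0.055479

Final: 0.055479


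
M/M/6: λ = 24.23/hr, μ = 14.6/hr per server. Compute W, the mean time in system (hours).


a = 1.6596; ρ = 0.2766; P₀ = 0.190128
Lq = P₀·a^c·ρ/(c!(1−ρ)²) = 0.002916
Wq = Lq/λ = 0.002916/24.23 = 0.0001204 hr
W = Wq + 1/μ = 0.0001204 + 0.06849 = 0.06861 hr

Final: 0.06861 hr


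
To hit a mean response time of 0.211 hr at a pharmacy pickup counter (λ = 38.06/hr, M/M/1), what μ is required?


W = 1/(μ−λ) ⇒ μ − λ = 1/W = 1/0.211 = 4.7393
μ = λ + 1/W = 38.06 + 4.7393 = 42.7993 per hr

Final: 42.7993 /hr


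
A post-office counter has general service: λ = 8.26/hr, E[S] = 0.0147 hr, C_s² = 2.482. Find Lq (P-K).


ρ = λ·E[S] = 8.26·0.0147 = 0.1214
Lq = ρ²(1+C_s²)/(2(1−ρ)) = 0.01474·(1+2.482)/(2·0.8786)
= 0.01474·3.4820/1.7572 = 0.02922

Final: 0.02922
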